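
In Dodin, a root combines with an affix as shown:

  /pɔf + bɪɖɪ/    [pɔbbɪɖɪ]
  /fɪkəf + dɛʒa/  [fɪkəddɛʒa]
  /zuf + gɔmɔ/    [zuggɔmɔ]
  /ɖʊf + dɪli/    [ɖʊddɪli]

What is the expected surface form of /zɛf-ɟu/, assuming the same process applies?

[zɛɟɟu]

The data show regressive total assimilation (/f/ → [b] before /b/; /f/ → [d] before /d/; /f/ → [g] before /g/): in every case the target segment becomes identical to its following neighbour, copying more than a single feature.
/f/ is the segment targeted by the rule; it sits immediately before /ɟ/, so it assimilates completely and surfaces as [ɟ].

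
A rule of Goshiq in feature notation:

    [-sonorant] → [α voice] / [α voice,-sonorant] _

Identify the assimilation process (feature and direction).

The rule copies [voice] from the environment onto the target, so the assimilating feature is voicing.
Since the environment is written before the underscore, the trigger precedes the target; the direction is progressive.

progressive voicing assimilation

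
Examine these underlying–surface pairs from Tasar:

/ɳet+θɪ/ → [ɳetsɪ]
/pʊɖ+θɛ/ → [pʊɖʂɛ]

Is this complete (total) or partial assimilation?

The segment that alternates is /θ/, which surfaces as [s] when adjacent to /t/.
The change dental → alveolar matches the place of the preceding /t/, identifying this as place assimilation.
Manner and voice are unchanged, so the assimilation is partial, not total.
The same holds elsewhere in the data: /θ/ → [ʂ] after /ɖ/ (dental → retroflex, matching retroflex) — only place changes, and always toward the preceding segment.

partial assimilation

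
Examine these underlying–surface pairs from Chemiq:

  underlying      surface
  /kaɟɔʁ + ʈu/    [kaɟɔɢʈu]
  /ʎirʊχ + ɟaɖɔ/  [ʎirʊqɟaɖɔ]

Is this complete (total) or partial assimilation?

Underlying /ʁ/ is realised as [ɢ] next to /ʈ/; /ʈ/ itself does not change.
The change fricative → stop matches the manner of the following /ʈ/, identifying this as manner assimilation.
Place and voice are unchanged, so the assimilation is partial, not total.
Checking the remaining alternation: /χ/ → [q] before /ɟ/ (fricative → stop, matching a stop) — only manner changes, and always toward the following segment.

partial assimilation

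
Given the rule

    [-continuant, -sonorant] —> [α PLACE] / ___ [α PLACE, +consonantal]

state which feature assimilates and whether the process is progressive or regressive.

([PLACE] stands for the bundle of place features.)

regressive place assimilation

The rule copies the place features (abbreviated [PLACE]) from the environment onto the target, so the assimilating feature is place.
The conditioning segment sits to the right of the focus bar, meaning the trigger follows the segment that changes — regressive assimilation.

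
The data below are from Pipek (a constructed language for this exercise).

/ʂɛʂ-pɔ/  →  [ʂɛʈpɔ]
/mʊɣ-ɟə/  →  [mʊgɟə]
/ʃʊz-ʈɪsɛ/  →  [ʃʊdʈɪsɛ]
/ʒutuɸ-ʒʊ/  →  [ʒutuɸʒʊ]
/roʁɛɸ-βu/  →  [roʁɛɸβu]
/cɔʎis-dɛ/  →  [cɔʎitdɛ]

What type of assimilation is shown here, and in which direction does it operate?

Comparing underlying and surface forms, /ʂ/ → [ʈ] is the alternation; the neighbouring /p/ is constant.
The change fricative → stop matches the manner of the following /p/, identifying this as manner assimilation.
Place and voice are unchanged, so the assimilation is partial, not total.
Checking the remaining alternations: /ɣ/ → [g] before /ɟ/ (fricative → stop, matching a stop); /z/ → [d] before /ʈ/ (fricative → stop, matching a stop); /s/ → [t] before /d/ (fricative → stop, matching a stop) — only manner changes, and always toward the following segment.
Nothing changes in [ʒutuɸʒʊ], [roʁɛɸβu]: there the adjacent consonants already agree in manner (/ɸ/ and /ʒ/ are both fricatives; /ɸ/ and /β/ are both fricatives), so these forms are consistent with the same rule.
The trigger is the following segment, so the direction is regressive (anticipatory).

regressive manner assimilation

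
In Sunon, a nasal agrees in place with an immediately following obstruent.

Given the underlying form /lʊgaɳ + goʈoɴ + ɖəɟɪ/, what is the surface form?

[lʊgaŋgoʈoɳɖəɟɪ]

/ɳ/ is a voiced retroflex nasal. The following trigger /g/ is velar, so /ɳ/ must become velar as well.
A voiced velar nasal is [ŋ], so the surface segment is [ŋ].
The same rule applies at the second boundary: /ɴ/ → [ɳ] next to /ɖ/.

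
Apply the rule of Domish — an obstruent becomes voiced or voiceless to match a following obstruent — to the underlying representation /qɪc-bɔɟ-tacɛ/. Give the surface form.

The rule targets /c/ (voiceless palatal stop), which sits before the trigger /b/ (voiced).
Changing only its voicing to voiced gives [ɟ] — the voiced palatal stop.
At the second juncture, /ɟ/ likewise becomes [c] adjacent to /t/.

[qɪɟbɔctacɛ]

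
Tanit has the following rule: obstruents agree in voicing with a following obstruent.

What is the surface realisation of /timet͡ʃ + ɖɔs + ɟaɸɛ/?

/t͡ʃ/ is a voiceless postalveolar affricate. The following trigger /ɖ/ is voiced, so /t͡ʃ/ must become voiced as well.
Changing only its voicing to voiced gives [d͡ʒ] — the voiced postalveolar affricate.
At the second juncture, /s/ likewise becomes [z] adjacent to /ɟ/.

[timed͡ʒɖɔzɟaɸɛ]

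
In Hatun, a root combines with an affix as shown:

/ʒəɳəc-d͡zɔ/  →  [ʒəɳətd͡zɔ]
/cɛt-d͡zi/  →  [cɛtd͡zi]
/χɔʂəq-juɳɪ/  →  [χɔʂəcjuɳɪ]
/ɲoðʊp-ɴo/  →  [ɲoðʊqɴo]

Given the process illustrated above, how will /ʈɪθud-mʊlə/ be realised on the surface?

[ʈɪθubmʊlə]

The data show regressive place assimilation: /c/ → [t] before /d͡z/; /q/ → [c] before /j/; /p/ → [q] before /ɴ/. In each pair only place changes, matching the following consonant, while manner and voice stay constant.
No alternation appears in [cɛtd͡zi]: there the adjacent consonants already agree in place (/t/ and /d͡z/ are both alveolar), so this form is consistent with the same rule.
The rule targets /d/ (voiced alveolar stop), which sits before the trigger /m/ (bilabial).
Changing only its place to bilabial gives [b] — the voiced bilabial stop.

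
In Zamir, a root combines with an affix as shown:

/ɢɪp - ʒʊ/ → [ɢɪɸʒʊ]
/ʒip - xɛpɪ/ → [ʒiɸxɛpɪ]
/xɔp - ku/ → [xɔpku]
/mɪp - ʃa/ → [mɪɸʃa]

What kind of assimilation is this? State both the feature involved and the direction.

regressive manner assimilation

Underlying /p/ is realised as [ɸ] next to /ʒ/; /ʒ/ itself does not change.
/p/ is a stop while /ʒ/ is a fricative; the output [ɸ] is a fricative, matching the trigger — so the feature that spreads is manner.
Place and voice are unchanged, so the assimilation is partial, not total.
Checking the remaining alternations: /p/ → [ɸ] before /x/ (stop → fricative, matching a fricative); /p/ → [ɸ] before /ʃ/ (stop → fricative, matching a fricative) — only manner changes, and always toward the following segment.
No alternation appears in [xɔpku]: there the adjacent consonants already agree in manner (/p/ and /k/ are both stops), so this form is consistent with the same rule.
The trigger is the following segment, so the direction is regressive (anticipatory).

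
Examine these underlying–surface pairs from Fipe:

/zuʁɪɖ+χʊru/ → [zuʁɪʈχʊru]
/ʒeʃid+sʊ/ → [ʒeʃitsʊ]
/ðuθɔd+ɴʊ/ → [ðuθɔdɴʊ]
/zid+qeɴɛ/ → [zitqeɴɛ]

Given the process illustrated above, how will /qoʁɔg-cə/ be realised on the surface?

The data show regressive voicing assimilation: /ɖ/ → [ʈ] before /χ/; /d/ → [t] before /s/; /d/ → [t] before /q/. In each pair only voicing changes, matching the following consonant, while place and manner stay constant.
No alternation appears in [ðuθɔdɴʊ]: there the adjacent consonants already agree in voicing (/d/ and /ɴ/ are both voiced), so this form is consistent with the same rule.
/g/ is a voiced velar stop. The following trigger /c/ is voiceless, so /g/ must become voiceless as well.
Changing only its voicing to voiceless gives [k] — the voiceless velar stop.

[qoʁɔkcə]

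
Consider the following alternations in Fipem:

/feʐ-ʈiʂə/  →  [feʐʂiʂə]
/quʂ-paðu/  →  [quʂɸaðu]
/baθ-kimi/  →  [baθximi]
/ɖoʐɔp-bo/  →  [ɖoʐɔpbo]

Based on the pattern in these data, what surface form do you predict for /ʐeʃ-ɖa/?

The data show progressive manner assimilation: /ʈ/ → [ʂ] after /ʐ/; /p/ → [ɸ] after /ʂ/; /k/ → [x] after /θ/. In each pair only manner changes, matching the preceding consonant, while place and voice stay constant.
Nothing changes in [ɖoʐɔpbo]: there the adjacent consonants already agree in manner (/b/ and /p/ are both stops), so this form is consistent with the same rule.
The rule targets /ɖ/ (voiced retroflex stop), which sits after the trigger /ʃ/ (fricative).
A voiced retroflex fricative is [ʐ], so the surface segment is [ʐ].

[ʐeʃʐa]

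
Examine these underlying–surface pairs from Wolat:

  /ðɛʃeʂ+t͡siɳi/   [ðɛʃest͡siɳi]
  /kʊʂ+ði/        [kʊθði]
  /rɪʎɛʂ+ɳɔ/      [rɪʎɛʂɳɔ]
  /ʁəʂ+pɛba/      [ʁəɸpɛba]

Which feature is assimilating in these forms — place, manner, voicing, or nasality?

place

The segment that alternates is /ʂ/, which surfaces as [s] when adjacent to /t͡s/.
/ʂ/ is retroflex while /t͡s/ is alveolar; the output [s] is alveolar, matching the trigger — so the feature that spreads is place.
Checking the remaining alternations: /ʂ/ → [θ] before /ð/ (retroflex → dental, matching dental); /ʂ/ → [ɸ] before /p/ (retroflex → bilabial, matching bilabial) — only place changes, and always toward the following segment.
Nothing changes in [rɪʎɛʂɳɔ]: there the adjacent consonants already agree in place (/ʂ/ and /ɳ/ are both retroflex), so this form is consistent with the same rule.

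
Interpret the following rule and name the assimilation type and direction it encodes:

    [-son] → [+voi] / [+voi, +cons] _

progressive voicing assimilation

The target ([-son], obstruents) acquires [+voi] next to a voiced consonant ([+voi, +cons]) — it takes on the voicing of its neighbour, so the feature that spreads is voicing.
The conditioning segment sits to the left of the focus bar, meaning the trigger precedes the segment that changes — progressive assimilation.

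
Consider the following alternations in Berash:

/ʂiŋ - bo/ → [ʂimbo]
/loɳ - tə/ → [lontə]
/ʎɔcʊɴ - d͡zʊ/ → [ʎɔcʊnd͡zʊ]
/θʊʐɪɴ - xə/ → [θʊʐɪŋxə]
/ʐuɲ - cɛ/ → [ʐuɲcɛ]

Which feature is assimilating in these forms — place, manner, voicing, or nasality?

Comparing underlying and surface forms, /ŋ/ → [m] is the alternation; the neighbouring /b/ is constant.
The change velar → bilabial matches the place of the following /b/, identifying this as place assimilation.
The other alternating forms pattern the same way: /ɳ/ → [n] before /t/ (retroflex → alveolar, matching alveolar); /ɴ/ → [n] before /d͡z/ (uvular → alveolar, matching alveolar); /ɴ/ → [ŋ] before /x/ (uvular → velar, matching velar) — only place changes, and always toward the following segment.
No alternation appears in [ʐuɲcɛ]: there the adjacent consonants already agree in place (/ɲ/ and /c/ are both palatal), so this form is consistent with the same rule.

place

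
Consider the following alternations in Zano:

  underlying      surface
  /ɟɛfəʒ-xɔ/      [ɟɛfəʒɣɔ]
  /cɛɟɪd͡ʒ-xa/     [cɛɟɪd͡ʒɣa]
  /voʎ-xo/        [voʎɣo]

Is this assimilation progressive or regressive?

progressive

Underlying /x/ is realised as [ɣ] next to /ʒ/; /ʒ/ itself does not change.
The change voiceless → voiced matches the voicing of the preceding /ʒ/, identifying this as voicing assimilation.
The other alternating forms pattern the same way: /x/ → [ɣ] after /d͡ʒ/ (voiceless → voiced, matching voiced); /x/ → [ɣ] after /ʎ/ (voiceless → voiced, matching voiced) — only voicing changes, and always toward the preceding segment.
The trigger is the preceding segment, so the direction is progressive (perseverative).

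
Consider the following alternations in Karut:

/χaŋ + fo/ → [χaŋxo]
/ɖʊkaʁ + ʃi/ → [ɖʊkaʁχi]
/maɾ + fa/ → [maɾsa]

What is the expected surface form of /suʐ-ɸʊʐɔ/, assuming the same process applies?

The data show progressive place assimilation: /f/ → [x] after /ŋ/; /ʃ/ → [χ] after /ʁ/; /f/ → [s] after /ɾ/. In each pair only place changes, matching the preceding consonant, while manner and voice stay constant.
The rule targets /ɸ/ (voiceless bilabial fricative), which sits after the trigger /ʐ/ (retroflex).
Changing only its place to retroflex gives [ʂ] — the voiceless retroflex fricative.

[suʐʂʊʐɔ]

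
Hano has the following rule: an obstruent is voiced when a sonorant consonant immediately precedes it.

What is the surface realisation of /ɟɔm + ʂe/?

[ɟɔmʐe]

The rule targets /ʂ/ (voiceless retroflex fricative), which sits after the trigger /m/ (voiced).
Changing only its voicing to voiced gives [ʐ] — the voiced retroflex fricative.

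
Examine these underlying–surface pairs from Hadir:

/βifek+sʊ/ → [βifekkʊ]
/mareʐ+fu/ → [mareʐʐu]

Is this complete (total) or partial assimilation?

The segment that alternates is /s/, which surfaces as [k] when adjacent to /k/.
The output [k] is identical to the trigger /k/ — every feature (place, manner, voicing) has been copied — so this is total assimilation.
The other form behaves the same way: /f/ → [ʐ] after /ʐ/ — in each case the output is a copy of the preceding consonant.

total assimilation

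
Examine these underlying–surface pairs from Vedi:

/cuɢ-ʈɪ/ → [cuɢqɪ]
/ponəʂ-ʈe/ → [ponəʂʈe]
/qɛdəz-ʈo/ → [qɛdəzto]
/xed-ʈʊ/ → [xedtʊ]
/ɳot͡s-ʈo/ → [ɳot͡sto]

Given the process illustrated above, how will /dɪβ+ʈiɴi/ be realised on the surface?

[dɪβpiɴi]

The data show progressive place assimilation: /ʈ/ → [q] after /ɢ/; /ʈ/ → [t] after /z/; /ʈ/ → [t] after /d/; /ʈ/ → [t] after /t͡s/. In each pair only place changes, matching the preceding consonant, while manner and voice stay constant.
No alternation appears in [ponəʂʈe]: there the adjacent consonants already agree in place (/ʈ/ and /ʂ/ are both retroflex), so this form is consistent with the same rule.
The rule targets /ʈ/ (voiceless retroflex stop), which sits after the trigger /β/ (bilabial).
A voiceless bilabial stop is [p], so the surface segment is [p].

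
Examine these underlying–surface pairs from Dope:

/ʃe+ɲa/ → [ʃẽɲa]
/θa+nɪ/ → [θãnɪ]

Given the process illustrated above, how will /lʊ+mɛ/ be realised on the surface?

[lʊ̃mɛ]

The data show regressive nasality assimilation (vowel nasalisation): /e/ → [ẽ] before /ɲ/; /a/ → [ã] before /n/ — a vowel is nasalised by an immediately following nasal consonant.
/ʊ/ sits next to the nasal /m/ and is therefore nasalised to [ʊ̃].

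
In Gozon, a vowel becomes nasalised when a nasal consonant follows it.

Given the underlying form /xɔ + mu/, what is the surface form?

[xɔ̃mu]

The vowel /ɔ/ is adjacent to the following nasal /m/, so it acquires [+nasal] and surfaces as [ɔ̃].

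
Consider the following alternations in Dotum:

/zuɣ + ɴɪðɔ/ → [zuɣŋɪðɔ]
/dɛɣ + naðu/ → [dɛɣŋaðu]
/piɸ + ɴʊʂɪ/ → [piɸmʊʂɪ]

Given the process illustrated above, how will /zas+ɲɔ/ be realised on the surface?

[zasnɔ]

The data show progressive place assimilation: /ɴ/ → [ŋ] after /ɣ/; /n/ → [ŋ] after /ɣ/; /ɴ/ → [m] after /ɸ/. In each pair only place changes, matching the preceding consonant, while manner and voice stay constant.
The rule targets /ɲ/ (voiced palatal nasal), which sits after the trigger /s/ (alveolar).
Changing only its place to alveolar gives [n] — the voiced alveolar nasal.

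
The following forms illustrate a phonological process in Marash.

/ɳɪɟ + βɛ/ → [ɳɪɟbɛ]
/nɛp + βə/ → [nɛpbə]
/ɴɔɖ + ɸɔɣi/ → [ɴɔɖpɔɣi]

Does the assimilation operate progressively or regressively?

progressive

Underlying /β/ is realised as [b] next to /ɟ/; /ɟ/ itself does not change.
The change fricative → stop matches the manner of the preceding /ɟ/, identifying this as manner assimilation.
Checking the remaining alternations: /β/ → [b] after /p/ (fricative → stop, matching a stop); /ɸ/ → [p] after /ɖ/ (fricative → stop, matching a stop) — only manner changes, and always toward the preceding segment.
Since the segment that changes follows the conditioning segment, the assimilation is progressive.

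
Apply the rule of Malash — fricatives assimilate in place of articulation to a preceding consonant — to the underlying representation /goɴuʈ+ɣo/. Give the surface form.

/ɣ/ is a voiced velar fricative. The preceding trigger /ʈ/ is retroflex, so /ɣ/ must become retroflex as well.
Changing only its place to retroflex gives [ʐ] — the voiced retroflex fricative.

[goɴuʈʐo]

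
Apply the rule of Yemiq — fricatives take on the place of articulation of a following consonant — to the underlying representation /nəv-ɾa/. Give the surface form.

[nəzɾa]

/v/ is a voiced labiodental fricative. The following trigger /ɾ/ is alveolar, so /v/ must become alveolar as well.
A voiced alveolar fricative is [z], so the surface segment is [z].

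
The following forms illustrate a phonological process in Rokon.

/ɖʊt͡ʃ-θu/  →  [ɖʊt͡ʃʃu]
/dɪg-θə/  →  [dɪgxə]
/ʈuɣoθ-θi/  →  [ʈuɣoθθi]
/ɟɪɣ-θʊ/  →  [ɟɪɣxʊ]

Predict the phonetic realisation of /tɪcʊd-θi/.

[tɪcʊdsi]

The data show progressive place assimilation: /θ/ → [ʃ] after /t͡ʃ/; /θ/ → [x] after /g/; /θ/ → [x] after /ɣ/. In each pair only place changes, matching the preceding consonant, while manner and voice stay constant.
No alternation appears in [ʈuɣoθθi]: there the adjacent consonants already agree in place (/θ/ and /θ/ are both dental), so this form is consistent with the same rule.
/θ/ is a voiceless dental fricative. The preceding trigger /d/ is alveolar, so /θ/ must become alveolar as well.
A voiceless alveolar fricative is [s], so the surface segment is [s].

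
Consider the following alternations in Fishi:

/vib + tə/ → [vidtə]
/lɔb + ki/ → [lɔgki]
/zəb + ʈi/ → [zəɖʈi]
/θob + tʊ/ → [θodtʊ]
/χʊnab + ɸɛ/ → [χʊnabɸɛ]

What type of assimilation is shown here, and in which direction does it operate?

regressive place assimilation

Comparing underlying and surface forms, /b/ → [d] is the alternation; the neighbouring /t/ is constant.
/b/ is bilabial while /t/ is alveolar; the output [d] is alveolar, matching the trigger — so the feature that spreads is place.
Manner and voice are unchanged, so the assimilation is partial, not total.
Checking the remaining alternations: /b/ → [g] before /k/ (bilabial → velar, matching velar); /b/ → [ɖ] before /ʈ/ (bilabial → retroflex, matching retroflex) — only place changes, and always toward the following segment.
No alternation appears in [χʊnabɸɛ]: there the adjacent consonants already agree in place (/b/ and /ɸ/ are both bilabial), so this form is consistent with the same rule.
Since the segment that changes precedes the conditioning segment, the assimilation is regressive.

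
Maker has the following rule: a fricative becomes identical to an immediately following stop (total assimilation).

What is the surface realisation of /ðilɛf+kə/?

/f/ is the segment targeted by the rule; it sits immediately before /k/, so it assimilates completely and surfaces as [k].

[ðilɛkkə]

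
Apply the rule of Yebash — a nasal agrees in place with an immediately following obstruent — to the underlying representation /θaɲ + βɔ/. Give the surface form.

[θamβɔ]

The rule targets /ɲ/ (voiced palatal nasal), which sits before the trigger /β/ (bilabial).
Changing only its place to bilabial gives [m] — the voiced bilabial nasal.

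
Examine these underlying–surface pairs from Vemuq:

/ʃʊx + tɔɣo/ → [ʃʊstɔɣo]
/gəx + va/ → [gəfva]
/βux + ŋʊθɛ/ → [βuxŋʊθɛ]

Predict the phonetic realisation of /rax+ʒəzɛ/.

The data show regressive place assimilation: /x/ → [s] before /t/; /x/ → [f] before /v/. In each pair only place changes, matching the following consonant, while manner and voice stay constant.
Nothing changes in [βuxŋʊθɛ]: there the adjacent consonants already agree in place (/x/ and /ŋ/ are both velar), so this form is consistent with the same rule.
The rule targets /x/ (voiceless velar fricative), which sits before the trigger /ʒ/ (postalveolar).
Changing only its place to postalveolar gives [ʃ] — the voiceless postalveolar fricative.

[raʃʒəzɛ]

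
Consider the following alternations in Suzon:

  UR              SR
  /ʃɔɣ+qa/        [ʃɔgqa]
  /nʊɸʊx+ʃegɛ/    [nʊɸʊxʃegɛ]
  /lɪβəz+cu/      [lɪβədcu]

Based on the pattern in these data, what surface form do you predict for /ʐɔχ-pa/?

[ʐɔqpa]

The data show regressive manner assimilation: /ɣ/ → [g] before /q/; /z/ → [d] before /c/. In each pair only manner changes, matching the following consonant, while place and voice stay constant.
No alternation appears in [nʊɸʊxʃegɛ]: there the adjacent consonants already agree in manner (/x/ and /ʃ/ are both fricatives), so this form is consistent with the same rule.
The rule targets /χ/ (voiceless uvular fricative), which sits before the trigger /p/ (stop).
A voiceless uvular stop is [q], so the surface segment is [q].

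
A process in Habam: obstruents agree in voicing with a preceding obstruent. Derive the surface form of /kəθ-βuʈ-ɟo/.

[kəθɸuʈco]

The rule targets /β/ (voiced bilabial fricative), which sits after the trigger /θ/ (voiceless).
The voiceless bilabial fricative is [ɸ], so /β/ → [ɸ].
At the second juncture, /ɟ/ likewise becomes [c] adjacent to /ʈ/.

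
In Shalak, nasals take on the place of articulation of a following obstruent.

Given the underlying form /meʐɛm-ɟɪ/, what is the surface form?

[meʐɛɲɟɪ]

/m/ is a voiced bilabial nasal. The following trigger /ɟ/ is palatal, so /m/ must become palatal as well.
Changing only its place to palatal gives [ɲ] — the voiced palatal nasal.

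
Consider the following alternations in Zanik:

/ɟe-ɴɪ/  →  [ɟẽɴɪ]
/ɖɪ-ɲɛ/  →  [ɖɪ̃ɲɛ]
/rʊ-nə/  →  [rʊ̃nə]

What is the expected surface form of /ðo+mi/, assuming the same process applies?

[ðõmi]

The data show regressive nasality assimilation (vowel nasalisation): /e/ → [ẽ] before /ɴ/; /ɪ/ → [ɪ̃] before /ɲ/; /ʊ/ → [ʊ̃] before /n/ — a vowel is nasalised by an immediately following nasal consonant.
/o/ sits next to the nasal /m/ and is therefore nasalised to [õ].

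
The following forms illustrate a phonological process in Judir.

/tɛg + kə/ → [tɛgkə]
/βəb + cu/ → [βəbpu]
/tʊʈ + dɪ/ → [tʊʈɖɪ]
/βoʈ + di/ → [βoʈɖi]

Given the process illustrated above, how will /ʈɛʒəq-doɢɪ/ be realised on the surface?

[ʈɛʒəqɢoɢɪ]

The data show progressive place assimilation: /c/ → [p] after /b/; /d/ → [ɖ] after /ʈ/. In each pair only place changes, matching the preceding consonant, while manner and voice stay constant.
No alternation appears in [tɛgkə]: there the adjacent consonants already agree in place (/k/ and /g/ are both velar), so this form is consistent with the same rule.
/d/ is a voiced alveolar stop. The preceding trigger /q/ is uvular, so /d/ must become uvular as well.
The voiced uvular stop is [ɢ], so /d/ → [ɢ].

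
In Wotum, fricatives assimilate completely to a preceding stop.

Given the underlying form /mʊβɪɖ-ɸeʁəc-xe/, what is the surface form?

/ɸ/ is the segment targeted by the rule; it sits immediately after /ɖ/, so it assimilates completely and surfaces as [ɖ].
The same rule applies at the second boundary: /x/ → [c] next to /c/.

[mʊβɪɖɖeʁəcce]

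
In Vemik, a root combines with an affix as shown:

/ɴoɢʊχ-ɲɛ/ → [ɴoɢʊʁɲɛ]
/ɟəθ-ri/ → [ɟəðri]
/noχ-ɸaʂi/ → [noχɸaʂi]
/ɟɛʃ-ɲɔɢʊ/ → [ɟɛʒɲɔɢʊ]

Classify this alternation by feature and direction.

regressive voicing assimilation

Underlying /χ/ is realised as [ʁ] next to /ɲ/; /ɲ/ itself does not change.
/χ/ is voiceless while /ɲ/ is voiced; the output [ʁ] is voiced, matching the trigger — so the feature that spreads is voicing.
Place and manner are unchanged, so the assimilation is partial, not total.
The same holds elsewhere in the data: /θ/ → [ð] before /r/ (voiceless → voiced, matching voiced); /ʃ/ → [ʒ] before /ɲ/ (voiceless → voiced, matching voiced) — only voicing changes, and always toward the following segment.
Nothing changes in [noχɸaʂi]: there the adjacent consonants already agree in voicing (/χ/ and /ɸ/ are both voiceless), so this form is consistent with the same rule.
Since the segment that changes precedes the conditioning segment, the assimilation is regressive.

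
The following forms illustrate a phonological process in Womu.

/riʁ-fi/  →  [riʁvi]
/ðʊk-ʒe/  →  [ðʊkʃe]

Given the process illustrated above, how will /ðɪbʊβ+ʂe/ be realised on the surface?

The data show progressive voicing assimilation: /f/ → [v] after /ʁ/; /ʒ/ → [ʃ] after /k/. In each pair only voicing changes, matching the preceding consonant, while place and manner stay constant.
/ʂ/ is a voiceless retroflex fricative. The preceding trigger /β/ is voiced, so /ʂ/ must become voiced as well.
A voiced retroflex fricative is [ʐ], so the surface segment is [ʐ].

[ðɪbʊβʐe]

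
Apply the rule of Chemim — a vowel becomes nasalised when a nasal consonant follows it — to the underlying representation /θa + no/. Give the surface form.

/a/ sits next to the nasal /n/ and is therefore nasalised to [ã].

[θãno]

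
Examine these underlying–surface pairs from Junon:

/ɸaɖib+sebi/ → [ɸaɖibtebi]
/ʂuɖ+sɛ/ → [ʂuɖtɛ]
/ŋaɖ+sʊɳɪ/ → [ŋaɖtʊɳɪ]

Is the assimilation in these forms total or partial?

partial assimilation

Underlying /s/ is realised as [t] next to /b/; /b/ itself does not change.
/s/ is a fricative while /b/ is a stop; the output [t] is a stop, matching the trigger — so the feature that spreads is manner.
Place and voice are unchanged, so the assimilation is partial, not total.
The other alternating form patterns the same way: /s/ → [t] after /ɖ/ (fricative → stop, matching a stop) — only manner changes, and always toward the preceding segment.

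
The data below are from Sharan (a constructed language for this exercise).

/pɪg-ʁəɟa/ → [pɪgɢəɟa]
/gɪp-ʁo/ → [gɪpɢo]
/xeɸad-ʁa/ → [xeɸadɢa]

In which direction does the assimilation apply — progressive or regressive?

Underlying /ʁ/ is realised as [ɢ] next to /g/; /g/ itself does not change.
The change fricative → stop matches the manner of the preceding /g/, identifying this as manner assimilation.
The other alternating forms pattern the same way: /ʁ/ → [ɢ] after /p/ (fricative → stop, matching a stop); /ʁ/ → [ɢ] after /d/ (fricative → stop, matching a stop) — only manner changes, and always toward the preceding segment.
The trigger is the preceding segment, so the direction is progressive (perseverative).

progressive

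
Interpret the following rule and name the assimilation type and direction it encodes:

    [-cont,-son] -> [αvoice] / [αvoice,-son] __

progressive voicing assimilation

The rule copies [voice] from the environment onto the target, so the assimilating feature is voicing.
The conditioning segment sits to the left of the focus bar, meaning the trigger precedes the segment that changes — progressive assimilation.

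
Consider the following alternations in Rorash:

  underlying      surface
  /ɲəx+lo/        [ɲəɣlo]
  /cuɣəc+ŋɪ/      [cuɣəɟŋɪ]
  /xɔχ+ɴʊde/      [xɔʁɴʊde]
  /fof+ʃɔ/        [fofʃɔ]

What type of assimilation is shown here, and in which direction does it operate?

regressive voicing assimilation

The segment that alternates is /x/, which surfaces as [ɣ] when adjacent to /l/.
The change voiceless → voiced matches the voicing of the following /l/, identifying this as voicing assimilation.
Place and manner are unchanged, so the assimilation is partial, not total.
Checking the remaining alternations: /c/ → [ɟ] before /ŋ/ (voiceless → voiced, matching voiced); /χ/ → [ʁ] before /ɴ/ (voiceless → voiced, matching voiced) — only voicing changes, and always toward the following segment.
No alternation appears in [fofʃɔ]: there the adjacent consonants already agree in voicing (/f/ and /ʃ/ are both voiceless), so this form is consistent with the same rule.
The trigger is the following segment, so the direction is regressive (anticipatory).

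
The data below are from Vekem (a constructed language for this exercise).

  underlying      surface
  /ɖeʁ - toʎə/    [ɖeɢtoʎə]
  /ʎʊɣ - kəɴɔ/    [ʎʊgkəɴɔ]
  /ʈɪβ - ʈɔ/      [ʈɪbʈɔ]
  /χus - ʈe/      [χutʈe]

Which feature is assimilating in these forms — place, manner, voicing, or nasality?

Comparing underlying and surface forms, /ʁ/ → [ɢ] is the alternation; the neighbouring /t/ is constant.
/ʁ/ is a fricative while /t/ is a stop; the output [ɢ] is a stop, matching the trigger — so the feature that spreads is manner.
The same holds elsewhere in the data: /ɣ/ → [g] before /k/ (fricative → stop, matching a stop); /β/ → [b] before /ʈ/ (fricative → stop, matching a stop); /s/ → [t] before /ʈ/ (fricative → stop, matching a stop) — only manner changes, and always toward the following segment.

manner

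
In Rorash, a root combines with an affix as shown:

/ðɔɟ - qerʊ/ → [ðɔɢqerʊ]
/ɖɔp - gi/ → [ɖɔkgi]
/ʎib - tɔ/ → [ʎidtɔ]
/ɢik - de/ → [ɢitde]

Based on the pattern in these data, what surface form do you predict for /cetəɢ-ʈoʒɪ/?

[cetəɖʈoʒɪ]

The data show regressive place assimilation: /ɟ/ → [ɢ] before /q/; /p/ → [k] before /g/; /b/ → [d] before /t/; /k/ → [t] before /d/. In each pair only place changes, matching the following consonant, while manner and voice stay constant.
/ɢ/ is a voiced uvular stop. The following trigger /ʈ/ is retroflex, so /ɢ/ must become retroflex as well.
Changing only its place to retroflex gives [ɖ] — the voiced retroflex stop.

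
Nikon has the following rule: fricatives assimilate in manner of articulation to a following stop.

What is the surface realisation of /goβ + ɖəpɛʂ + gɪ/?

The rule targets /β/ (voiced bilabial fricative), which sits before the trigger /ɖ/ (stop).
Changing only its manner to stop gives [b] — the voiced bilabial stop.
At the second juncture, /ʂ/ likewise becomes [ʈ] adjacent to /g/.

[gobɖəpɛʈgɪ]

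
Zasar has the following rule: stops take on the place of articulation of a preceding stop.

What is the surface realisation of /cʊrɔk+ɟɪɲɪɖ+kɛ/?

[cʊrɔkgɪɲɪɖʈɛ]

The rule targets /ɟ/ (voiced palatal stop), which sits after the trigger /k/ (velar).
Changing only its place to velar gives [g] — the voiced velar stop.
At the second juncture, /k/ likewise becomes [ʈ] adjacent to /ɖ/.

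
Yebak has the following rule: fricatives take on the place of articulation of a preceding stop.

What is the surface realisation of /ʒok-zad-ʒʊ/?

[ʒokɣadzʊ]

/z/ is a voiced alveolar fricative. The preceding trigger /k/ is velar, so /z/ must become velar as well.
The voiced velar fricative is [ɣ], so /z/ → [ɣ].
The same rule applies at the second boundary: /ʒ/ → [z] next to /d/.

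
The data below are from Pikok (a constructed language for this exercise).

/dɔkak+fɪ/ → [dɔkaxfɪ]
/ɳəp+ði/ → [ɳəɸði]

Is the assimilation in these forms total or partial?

partial assimilation

Underlying /k/ is realised as [x] next to /f/; /f/ itself does not change.
/k/ is a stop while /f/ is a fricative; the output [x] is a fricative, matching the trigger — so the feature that spreads is manner.
Place and voice are unchanged, so the assimilation is partial, not total.
The same holds elsewhere in the data: /p/ → [ɸ] before /ð/ (stop → fricative, matching a fricative) — only manner changes, and always toward the following segment.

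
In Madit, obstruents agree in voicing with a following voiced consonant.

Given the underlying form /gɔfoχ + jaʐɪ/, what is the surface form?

[gɔfoʁjaʐɪ]

The rule targets /χ/ (voiceless uvular fricative), which sits before the trigger /j/ (voiced).
The voiced uvular fricative is [ʁ], so /χ/ → [ʁ].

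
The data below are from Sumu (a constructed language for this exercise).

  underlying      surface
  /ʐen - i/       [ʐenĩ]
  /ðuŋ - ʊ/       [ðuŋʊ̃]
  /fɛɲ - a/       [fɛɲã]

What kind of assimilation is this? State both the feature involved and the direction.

The vowel /i/ surfaces as nasalised [ĩ] next to the preceding nasal /n/ — it has acquired the [+nasal] feature of its neighbour.
Likewise in the remaining data: /ʊ/ → [ʊ̃] after /ŋ/; /a/ → [ã] after /ɲ/ — each time a vowel is nasalised next to a preceding nasal.
Because the conditioning nasal is to the left of the vowel that changes, the process is progressive (perseverative).

progressive nasality assimilation (vowel nasalisation)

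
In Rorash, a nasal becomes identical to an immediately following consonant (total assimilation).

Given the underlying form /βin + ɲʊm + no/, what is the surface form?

/n/ is the segment targeted by the rule; it sits immediately before /ɲ/, so it assimilates completely and surfaces as [ɲ].
At the second juncture, /m/ likewise becomes [n] adjacent to /n/.

[βiɲɲʊnno]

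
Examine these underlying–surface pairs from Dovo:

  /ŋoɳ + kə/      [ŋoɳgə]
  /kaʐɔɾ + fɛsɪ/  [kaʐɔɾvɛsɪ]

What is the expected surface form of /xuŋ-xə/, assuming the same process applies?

The data show progressive voicing assimilation: /k/ → [g] after /ɳ/; /f/ → [v] after /ɾ/. In each pair only voicing changes, matching the preceding consonant, while place and manner stay constant.
The rule targets /x/ (voiceless velar fricative), which sits after the trigger /ŋ/ (voiced).
Changing only its voicing to voiced gives [ɣ] — the voiced velar fricative.

[xuŋɣə]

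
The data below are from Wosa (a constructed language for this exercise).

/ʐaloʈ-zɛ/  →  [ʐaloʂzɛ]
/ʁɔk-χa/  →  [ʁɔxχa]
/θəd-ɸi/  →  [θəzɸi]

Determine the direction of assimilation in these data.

Underlying /ʈ/ is realised as [ʂ] next to /z/; /z/ itself does not change.
/ʈ/ is a stop while /z/ is a fricative; the output [ʂ] is a fricative, matching the trigger — so the feature that spreads is manner.
The other alternating forms pattern the same way: /k/ → [x] before /χ/ (stop → fricative, matching a fricative); /d/ → [z] before /ɸ/ (stop → fricative, matching a fricative) — only manner changes, and always toward the following segment.
The trigger is the following segment, so the direction is regressive (anticipatory).

regressive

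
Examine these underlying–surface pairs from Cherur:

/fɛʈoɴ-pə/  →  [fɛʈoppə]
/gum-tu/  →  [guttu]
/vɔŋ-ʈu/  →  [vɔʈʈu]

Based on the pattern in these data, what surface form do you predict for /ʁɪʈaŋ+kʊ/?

The data show regressive total assimilation (/ɴ/ → [p] before /p/; /m/ → [t] before /t/; /ŋ/ → [ʈ] before /ʈ/): in every case the target segment becomes identical to its following neighbour, copying more than a single feature.
/ŋ/ is the segment targeted by the rule; it sits immediately before /k/, so it assimilates completely and surfaces as [k].

[ʁɪʈakkʊ]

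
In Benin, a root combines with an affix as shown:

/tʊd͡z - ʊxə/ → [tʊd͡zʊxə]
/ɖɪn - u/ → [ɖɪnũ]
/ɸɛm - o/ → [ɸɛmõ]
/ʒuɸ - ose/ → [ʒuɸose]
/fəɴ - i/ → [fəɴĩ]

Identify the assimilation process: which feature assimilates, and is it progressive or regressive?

progressive nasality assimilation (vowel nasalisation)

The vowel /u/ surfaces as nasalised [ũ] next to the preceding nasal /n/ — it has acquired the [+nasal] feature of its neighbour.
The other forms show the same pattern: /o/ → [õ] after /m/; /i/ → [ĩ] after /ɴ/ — each time a vowel is nasalised next to a preceding nasal.
No change occurs in [tʊd͡zʊxə], [ʒuɸose] because the vowel at the boundary is adjacent to an oral consonant, not a nasal (/ʊ/ next to /d͡z/; /o/ next to /ɸ/).
Because the conditioning nasal is to the left of the vowel that changes, the process is progressive (perseverative).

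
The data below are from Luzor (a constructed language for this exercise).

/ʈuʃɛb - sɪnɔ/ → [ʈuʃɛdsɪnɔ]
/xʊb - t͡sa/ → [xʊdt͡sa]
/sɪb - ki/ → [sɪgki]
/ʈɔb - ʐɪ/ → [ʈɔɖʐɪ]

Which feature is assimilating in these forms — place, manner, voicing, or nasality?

The segment that alternates is /b/, which surfaces as [d] when adjacent to /s/.
/b/ is bilabial while /s/ is alveolar; the output [d] is alveolar, matching the trigger — so the feature that spreads is place.
The same holds elsewhere in the data: /b/ → [d] before /t͡s/ (bilabial → alveolar, matching alveolar); /b/ → [g] before /k/ (bilabial → velar, matching velar); /b/ → [ɖ] before /ʐ/ (bilabial → retroflex, matching retroflex) — only place changes, and always toward the following segment.

place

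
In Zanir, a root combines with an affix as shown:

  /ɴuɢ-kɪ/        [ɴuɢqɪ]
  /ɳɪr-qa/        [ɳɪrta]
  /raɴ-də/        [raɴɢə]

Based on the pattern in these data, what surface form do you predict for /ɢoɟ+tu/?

[ɢoɟcu]

The data show progressive place assimilation: /k/ → [q] after /ɢ/; /q/ → [t] after /r/; /d/ → [ɢ] after /ɴ/. In each pair only place changes, matching the preceding consonant, while manner and voice stay constant.
/t/ is a voiceless alveolar stop. The preceding trigger /ɟ/ is palatal, so /t/ must become palatal as well.
Changing only its place to palatal gives [c] — the voiceless palatal stop.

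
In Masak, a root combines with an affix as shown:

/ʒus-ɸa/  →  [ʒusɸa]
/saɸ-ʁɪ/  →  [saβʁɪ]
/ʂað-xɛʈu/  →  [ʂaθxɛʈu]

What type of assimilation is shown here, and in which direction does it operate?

Underlying /ɸ/ is realised as [β] next to /ʁ/; /ʁ/ itself does not change.
The change voiceless → voiced matches the voicing of the following /ʁ/, identifying this as voicing assimilation.
Place and manner are unchanged, so the assimilation is partial, not total.
The other alternating form patterns the same way: /ð/ → [θ] before /x/ (voiced → voiceless, matching voiceless) — only voicing changes, and always toward the following segment.
Nothing changes in [ʒusɸa]: there the adjacent consonants already agree in voicing (/s/ and /ɸ/ are both voiceless), so this form is consistent with the same rule.
The trigger is the following segment, so the direction is regressive (anticipatory).

regressive voicing assimilation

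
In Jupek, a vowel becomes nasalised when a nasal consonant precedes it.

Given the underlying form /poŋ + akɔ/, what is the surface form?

[poŋãkɔ]

/a/ sits next to the nasal /ŋ/ and is therefore nasalised to [ã].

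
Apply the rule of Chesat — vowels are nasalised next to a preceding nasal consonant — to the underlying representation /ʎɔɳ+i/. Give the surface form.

[ʎɔɳĩ]

The vowel /i/ is adjacent to the preceding nasal /ɳ/, so it acquires [+nasal] and surfaces as [ĩ].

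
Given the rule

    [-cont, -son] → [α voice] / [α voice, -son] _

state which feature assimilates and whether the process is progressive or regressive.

progressive voicing assimilation

The rule copies [voice] from the environment onto the target, so the assimilating feature is voicing.
Since the environment is written before the underscore, the trigger precedes the target; the direction is progressive.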